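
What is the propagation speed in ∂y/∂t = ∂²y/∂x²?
Infinite. The heat equation is parabolic, not hyperbolic, so disturbances propagate instantly.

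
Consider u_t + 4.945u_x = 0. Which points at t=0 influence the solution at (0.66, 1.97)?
A single point: x = -9.08165. The characteristic through (0.66, 1.97) is x - 4.945t = const, so x = 0.66 - 4.945·1.97 = -9.08165.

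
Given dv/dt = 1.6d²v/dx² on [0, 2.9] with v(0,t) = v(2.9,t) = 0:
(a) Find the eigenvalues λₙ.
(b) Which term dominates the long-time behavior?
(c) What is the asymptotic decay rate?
Eigenvalues: λₙ = 1.6n²π²/2.9².
First three modes:
  n=1: λ₁ = 1.6π²/2.9² ≈ 1.878
  n=2: λ₂ = 6.4π²/2.9² ≈ 7.511 (4× faster decay)
  n=3: λ₃ = 14.4π²/2.9² ≈ 16.899 (9× faster decay)
As t → ∞, higher modes decay exponentially faster. The n=1 mode dominates: v ~ c₁ sin(πx/2.9) e^{-λ₁t}.
Decay rate: λ₁ = 1.6π²/2.9² ≈ 1.878.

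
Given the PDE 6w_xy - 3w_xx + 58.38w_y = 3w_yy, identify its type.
Rewriting in standard form: -3w_xx + 6w_xy - 3w_yy + 58.38w_y = 0. The second-order coefficients are A = -3, B = 6, C = -3. Since B² - 4AC = 0 = 0, this is a parabolic PDE.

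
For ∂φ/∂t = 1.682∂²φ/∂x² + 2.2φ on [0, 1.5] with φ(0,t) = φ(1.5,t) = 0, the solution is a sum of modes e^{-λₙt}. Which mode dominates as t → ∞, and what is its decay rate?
Eigenvalues: λₙ = 1.682n²π²/1.5² - 2.2.
First three modes:
  n=1: λ₁ = 1.682π²/1.5² - 2.2 ≈ 5.178
  n=2: λ₂ = 6.728π²/1.5² - 2.2 ≈ 27.312
  n=3: λ₃ = 15.138π²/1.5² - 2.2 ≈ 64.203
Since 1.682π²/1.5² ≈ 7.378 > 2.2, all λₙ > 0.
The n=1 mode decays slowest → dominates as t → ∞.
Asymptotic: φ ~ c₁ sin(πx/1.5) e^{-λ₁t} with decay rate λ₁ ≈ 5.178.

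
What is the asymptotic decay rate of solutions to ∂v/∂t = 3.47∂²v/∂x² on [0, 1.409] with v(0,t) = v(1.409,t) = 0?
Eigenvalues: λₙ = 3.47n²π²/1.409².
First three modes:
  n=1: λ₁ = 3.47π²/1.409² ≈ 17.251
  n=2: λ₂ = 13.88π²/1.409² ≈ 69.003 (4× faster decay)
  n=3: λ₃ = 31.23π²/1.409² ≈ 155.256 (9× faster decay)
As t → ∞, higher modes decay exponentially faster. The n=1 mode dominates: v ~ c₁ sin(πx/1.409) e^{-λ₁t}.
Decay rate: λ₁ = 3.47π²/1.409² ≈ 17.251.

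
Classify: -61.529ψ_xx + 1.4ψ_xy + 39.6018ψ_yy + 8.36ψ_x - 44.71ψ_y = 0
Hyperbolic (discriminant = 9748.5966088).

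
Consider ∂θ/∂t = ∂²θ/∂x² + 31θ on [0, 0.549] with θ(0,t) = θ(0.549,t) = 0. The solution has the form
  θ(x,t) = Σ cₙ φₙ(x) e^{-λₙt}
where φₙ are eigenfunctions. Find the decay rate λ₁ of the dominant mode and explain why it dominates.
Eigenvalues: λₙ = n²π²/0.549² - 31.
First three modes:
  n=1: λ₁ = π²/0.549² - 31 ≈ 1.746
  n=2: λ₂ = 4π²/0.549² - 31 ≈ 99.983
  n=3: λ₃ = 9π²/0.549² - 31 ≈ 263.712
Since π²/0.549² ≈ 32.746 > 31, all λₙ > 0.
The n=1 mode decays slowest → dominates as t → ∞.
Asymptotic: θ ~ c₁ sin(πx/0.549) e^{-λ₁t} with decay rate λ₁ ≈ 1.746.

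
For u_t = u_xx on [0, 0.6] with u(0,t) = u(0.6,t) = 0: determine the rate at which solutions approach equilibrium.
Eigenvalues: λₙ = n²π²/0.6².
First three modes:
  n=1: λ₁ = π²/0.6² ≈ 27.416
  n=2: λ₂ = 4π²/0.6² ≈ 109.662 (4× faster decay)
  n=3: λ₃ = 9π²/0.6² ≈ 246.74 (9× faster decay)
As t → ∞, higher modes decay exponentially faster. The n=1 mode dominates: u ~ c₁ sin(πx/0.6) e^{-λ₁t}.
Decay rate: λ₁ = π²/0.6² ≈ 27.416.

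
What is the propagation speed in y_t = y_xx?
Infinite. The heat equation is parabolic, not hyperbolic, so disturbances propagate instantly.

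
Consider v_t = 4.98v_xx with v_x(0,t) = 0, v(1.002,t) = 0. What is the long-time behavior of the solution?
As t → ∞, v → 0. Heat escapes through the Dirichlet boundary.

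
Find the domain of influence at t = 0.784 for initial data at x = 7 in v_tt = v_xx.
Domain of influence: [6.216, 7.784]. Data at x = 7 spreads outward at speed 1.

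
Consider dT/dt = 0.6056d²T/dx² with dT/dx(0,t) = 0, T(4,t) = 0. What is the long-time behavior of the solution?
As t → ∞, T → 0. Heat escapes through the Dirichlet boundary.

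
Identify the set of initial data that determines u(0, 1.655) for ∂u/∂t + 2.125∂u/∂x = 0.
A single point: x = -3.516875. The characteristic through (0, 1.655) is x - 2.125t = const, so x = 0 - 2.125·1.655 = -3.516875.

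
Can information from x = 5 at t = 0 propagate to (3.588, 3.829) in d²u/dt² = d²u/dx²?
Yes. The domain of dependence is [-0.241, 7.417], and 5 ∈ [-0.241, 7.417].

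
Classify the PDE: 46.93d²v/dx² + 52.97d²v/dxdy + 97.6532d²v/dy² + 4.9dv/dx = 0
A = 46.93, B = 52.97, C = 97.6532. Discriminant B² - 4AC = -15525.637804. Since -15525.637804 < 0, elliptic.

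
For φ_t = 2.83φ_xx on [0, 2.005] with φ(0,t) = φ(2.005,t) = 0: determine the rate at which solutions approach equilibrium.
Eigenvalues: λₙ = 2.83n²π²/2.005².
First three modes:
  n=1: λ₁ = 2.83π²/2.005² ≈ 6.948
  n=2: λ₂ = 11.32π²/2.005² ≈ 27.792 (4× faster decay)
  n=3: λ₃ = 25.47π²/2.005² ≈ 62.532 (9× faster decay)
As t → ∞, higher modes decay exponentially faster. The n=1 mode dominates: φ ~ c₁ sin(πx/2.005) e^{-λ₁t}.
Decay rate: λ₁ = 2.83π²/2.005² ≈ 6.948.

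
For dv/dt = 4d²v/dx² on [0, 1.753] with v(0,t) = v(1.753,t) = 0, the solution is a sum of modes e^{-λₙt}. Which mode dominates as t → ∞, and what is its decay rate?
Eigenvalues: λₙ = 4n²π²/1.753².
First three modes:
  n=1: λ₁ = 4π²/1.753² ≈ 12.847
  n=2: λ₂ = 16π²/1.753² ≈ 51.387 (4× faster decay)
  n=3: λ₃ = 36π²/1.753² ≈ 115.621 (9× faster decay)
As t → ∞, higher modes decay exponentially faster. The n=1 mode dominates: v ~ c₁ sin(πx/1.753) e^{-λ₁t}.
Decay rate: λ₁ = 4π²/1.753² ≈ 12.847.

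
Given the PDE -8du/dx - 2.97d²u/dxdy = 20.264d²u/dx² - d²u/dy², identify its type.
Rewriting in standard form: -20.264d²u/dx² - 2.97d²u/dxdy + d²u/dy² - 8du/dx = 0. The second-order coefficients are A = -20.264, B = -2.97, C = 1. Since B² - 4AC = 89.8769 > 0, this is a hyperbolic PDE.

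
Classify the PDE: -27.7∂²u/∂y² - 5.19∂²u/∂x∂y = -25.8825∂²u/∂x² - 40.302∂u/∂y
Rewriting in standard form: 25.8825∂²u/∂x² - 5.19∂²u/∂x∂y - 27.7∂²u/∂y² + 40.302∂u/∂y = 0. A = 25.8825, B = -5.19, C = -27.7. Discriminant B² - 4AC = 2894.7171. Since 2894.7171 > 0, hyperbolic.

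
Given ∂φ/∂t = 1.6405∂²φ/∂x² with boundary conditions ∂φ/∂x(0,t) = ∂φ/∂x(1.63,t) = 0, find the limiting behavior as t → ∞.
φ → constant (steady state). Heat is conserved (no flux at boundaries); solution approaches the spatial average.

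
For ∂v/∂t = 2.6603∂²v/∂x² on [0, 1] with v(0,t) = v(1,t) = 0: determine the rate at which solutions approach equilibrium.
Eigenvalues: λₙ = 2.6603n²π².
First three modes:
  n=1: λ₁ = 2.6603π² ≈ 26.256
  n=2: λ₂ = 10.6412π² ≈ 105.024 (4× faster decay)
  n=3: λ₃ = 23.9427π² ≈ 236.305 (9× faster decay)
As t → ∞, higher modes decay exponentially faster. The n=1 mode dominates: v ~ c₁ sin(πx) e^{-λ₁t}.
Decay rate: λ₁ = 2.6603π² ≈ 26.256.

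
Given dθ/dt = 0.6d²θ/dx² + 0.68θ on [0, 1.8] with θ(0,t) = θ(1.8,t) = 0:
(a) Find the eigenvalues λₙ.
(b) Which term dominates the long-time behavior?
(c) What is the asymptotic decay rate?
Eigenvalues: λₙ = 0.6n²π²/1.8² - 0.68.
First three modes:
  n=1: λ₁ = 0.6π²/1.8² - 0.68 ≈ 1.148
  n=2: λ₂ = 2.4π²/1.8² - 0.68 ≈ 6.631
  n=3: λ₃ = 5.4π²/1.8² - 0.68 ≈ 15.769
Since 0.6π²/1.8² ≈ 1.828 > 0.68, all λₙ > 0.
The n=1 mode decays slowest → dominates as t → ∞.
Asymptotic: θ ~ c₁ sin(πx/1.8) e^{-λ₁t} with decay rate λ₁ ≈ 1.148.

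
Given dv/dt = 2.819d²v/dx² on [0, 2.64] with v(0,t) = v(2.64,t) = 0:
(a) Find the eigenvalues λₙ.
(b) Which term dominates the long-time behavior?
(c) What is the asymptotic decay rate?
Eigenvalues: λₙ = 2.819n²π²/2.64².
First three modes:
  n=1: λ₁ = 2.819π²/2.64² ≈ 3.992
  n=2: λ₂ = 11.276π²/2.64² ≈ 15.968 (4× faster decay)
  n=3: λ₃ = 25.371π²/2.64² ≈ 35.928 (9× faster decay)
As t → ∞, higher modes decay exponentially faster. The n=1 mode dominates: v ~ c₁ sin(πx/2.64) e^{-λ₁t}.
Decay rate: λ₁ = 2.819π²/2.64² ≈ 3.992.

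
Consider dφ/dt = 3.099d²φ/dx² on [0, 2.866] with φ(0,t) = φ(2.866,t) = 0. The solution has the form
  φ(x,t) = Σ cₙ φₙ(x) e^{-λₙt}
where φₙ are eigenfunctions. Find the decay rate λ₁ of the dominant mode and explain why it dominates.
Eigenvalues: λₙ = 3.099n²π²/2.866².
First three modes:
  n=1: λ₁ = 3.099π²/2.866² ≈ 3.724
  n=2: λ₂ = 12.396π²/2.866² ≈ 14.895 (4× faster decay)
  n=3: λ₃ = 27.891π²/2.866² ≈ 33.513 (9× faster decay)
As t → ∞, higher modes decay exponentially faster. The n=1 mode dominates: φ ~ c₁ sin(πx/2.866) e^{-λ₁t}.
Decay rate: λ₁ = 3.099π²/2.866² ≈ 3.724.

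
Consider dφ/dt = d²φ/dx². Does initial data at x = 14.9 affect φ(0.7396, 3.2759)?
Yes, for any finite x. The heat equation has infinite propagation speed, so all initial data affects all points at any t > 0.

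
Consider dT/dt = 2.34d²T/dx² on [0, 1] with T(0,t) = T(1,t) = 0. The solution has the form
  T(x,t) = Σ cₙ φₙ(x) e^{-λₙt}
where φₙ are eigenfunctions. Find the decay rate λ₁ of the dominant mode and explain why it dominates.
Eigenvalues: λₙ = 2.34n²π².
First three modes:
  n=1: λ₁ = 2.34π² ≈ 23.095
  n=2: λ₂ = 9.36π² ≈ 92.379 (4× faster decay)
  n=3: λ₃ = 21.06π² ≈ 207.854 (9× faster decay)
As t → ∞, higher modes decay exponentially faster. The n=1 mode dominates: T ~ c₁ sin(πx) e^{-λ₁t}.
Decay rate: λ₁ = 2.34π² ≈ 23.095.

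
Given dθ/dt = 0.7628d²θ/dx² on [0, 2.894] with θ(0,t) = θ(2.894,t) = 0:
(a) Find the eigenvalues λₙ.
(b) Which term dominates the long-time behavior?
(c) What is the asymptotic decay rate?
Eigenvalues: λₙ = 0.7628n²π²/2.894².
First three modes:
  n=1: λ₁ = 0.7628π²/2.894² ≈ 0.899
  n=2: λ₂ = 3.0512π²/2.894² ≈ 3.596 (4× faster decay)
  n=3: λ₃ = 6.8652π²/2.894² ≈ 8.09 (9× faster decay)
As t → ∞, higher modes decay exponentially faster. The n=1 mode dominates: θ ~ c₁ sin(πx/2.894) e^{-λ₁t}.
Decay rate: λ₁ = 0.7628π²/2.894² ≈ 0.899.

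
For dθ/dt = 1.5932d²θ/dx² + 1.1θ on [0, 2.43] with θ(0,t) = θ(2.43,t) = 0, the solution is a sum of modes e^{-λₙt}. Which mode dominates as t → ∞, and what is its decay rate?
Eigenvalues: λₙ = 1.5932n²π²/2.43² - 1.1.
First three modes:
  n=1: λ₁ = 1.5932π²/2.43² - 1.1 ≈ 1.563
  n=2: λ₂ = 6.3728π²/2.43² - 1.1 ≈ 9.552
  n=3: λ₃ = 14.3388π²/2.43² - 1.1 ≈ 22.866
Since 1.5932π²/2.43² ≈ 2.663 > 1.1, all λₙ > 0.
The n=1 mode decays slowest → dominates as t → ∞.
Asymptotic: θ ~ c₁ sin(πx/2.43) e^{-λ₁t} with decay rate λ₁ ≈ 1.563.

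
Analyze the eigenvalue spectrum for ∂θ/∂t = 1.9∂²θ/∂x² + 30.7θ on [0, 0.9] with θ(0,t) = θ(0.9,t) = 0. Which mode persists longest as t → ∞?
Eigenvalues: λₙ = 1.9n²π²/0.9² - 30.7.
First three modes:
  n=1: λ₁ = 1.9π²/0.9² - 30.7 ≈ -7.549
  n=2: λ₂ = 7.6π²/0.9² - 30.7 ≈ 61.904
  n=3: λ₃ = 17.1π²/0.9² - 30.7 ≈ 177.658
Since 1.9π²/0.9² ≈ 23.151 < 30.7, λ₁ < 0.
The n=1 mode grows fastest (−λₙ is largest for n=1) → dominates.
Asymptotic: θ ~ c₁ sin(πx/0.9) e^{7.549t} (exponential growth at rate −λ₁ ≈ 7.549).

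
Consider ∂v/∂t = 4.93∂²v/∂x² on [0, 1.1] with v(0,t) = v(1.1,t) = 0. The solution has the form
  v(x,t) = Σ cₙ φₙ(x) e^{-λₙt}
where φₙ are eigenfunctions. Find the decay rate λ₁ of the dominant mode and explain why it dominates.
Eigenvalues: λₙ = 4.93n²π²/1.1².
First three modes:
  n=1: λ₁ = 4.93π²/1.1² ≈ 40.213
  n=2: λ₂ = 19.72π²/1.1² ≈ 160.85 (4× faster decay)
  n=3: λ₃ = 44.37π²/1.1² ≈ 361.913 (9× faster decay)
As t → ∞, higher modes decay exponentially faster. The n=1 mode dominates: v ~ c₁ sin(πx/1.1) e^{-λ₁t}.
Decay rate: λ₁ = 4.93π²/1.1² ≈ 40.213.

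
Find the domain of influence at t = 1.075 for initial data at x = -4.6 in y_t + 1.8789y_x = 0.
At x = -2.5801825. The characteristic carries data from (-4.6, 0) to (-2.5801825, 1.075).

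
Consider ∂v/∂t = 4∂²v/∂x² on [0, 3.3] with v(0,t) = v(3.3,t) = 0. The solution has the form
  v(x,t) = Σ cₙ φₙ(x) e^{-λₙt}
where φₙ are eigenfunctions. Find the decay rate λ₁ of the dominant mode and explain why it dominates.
Eigenvalues: λₙ = 4n²π²/3.3².
First three modes:
  n=1: λ₁ = 4π²/3.3² ≈ 3.625
  n=2: λ₂ = 16π²/3.3² ≈ 14.501 (4× faster decay)
  n=3: λ₃ = 36π²/3.3² ≈ 32.627 (9× faster decay)
As t → ∞, higher modes decay exponentially faster. The n=1 mode dominates: v ~ c₁ sin(πx/3.3) e^{-λ₁t}.
Decay rate: λ₁ = 4π²/3.3² ≈ 3.625.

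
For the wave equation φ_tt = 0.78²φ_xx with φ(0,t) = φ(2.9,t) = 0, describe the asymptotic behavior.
φ oscillates (no decay). Energy is conserved; the solution oscillates indefinitely as standing waves.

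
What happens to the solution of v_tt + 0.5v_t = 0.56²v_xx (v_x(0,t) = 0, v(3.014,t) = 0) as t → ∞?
v → 0. Damping (γ=0.5) dissipates energy; oscillations decay exponentially.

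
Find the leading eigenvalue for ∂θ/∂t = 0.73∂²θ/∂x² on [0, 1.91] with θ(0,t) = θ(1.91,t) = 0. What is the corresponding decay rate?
Eigenvalues: λₙ = 0.73n²π²/1.91².
First three modes:
  n=1: λ₁ = 0.73π²/1.91² ≈ 1.975
  n=2: λ₂ = 2.92π²/1.91² ≈ 7.9 (4× faster decay)
  n=3: λ₃ = 6.57π²/1.91² ≈ 17.775 (9× faster decay)
As t → ∞, higher modes decay exponentially faster. The n=1 mode dominates: θ ~ c₁ sin(πx/1.91) e^{-λ₁t}.
Decay rate: λ₁ = 0.73π²/1.91² ≈ 1.975.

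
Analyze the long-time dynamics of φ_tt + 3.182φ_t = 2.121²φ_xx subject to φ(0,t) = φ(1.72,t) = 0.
Long-time behavior: φ → 0. Damping (γ=3.182) dissipates energy; oscillations decay exponentially.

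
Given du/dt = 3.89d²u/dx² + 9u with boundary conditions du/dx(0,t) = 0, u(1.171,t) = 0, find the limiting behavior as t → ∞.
u grows unboundedly. Reaction dominates diffusion (r=9 > κπ²/(4L²)≈7); solution grows exponentially.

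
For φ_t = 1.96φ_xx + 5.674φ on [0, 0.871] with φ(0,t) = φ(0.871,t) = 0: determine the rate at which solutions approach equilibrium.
Eigenvalues: λₙ = 1.96n²π²/0.871² - 5.674.
First three modes:
  n=1: λ₁ = 1.96π²/0.871² - 5.674 ≈ 19.825
  n=2: λ₂ = 7.84π²/0.871² - 5.674 ≈ 96.321
  n=3: λ₃ = 17.64π²/0.871² - 5.674 ≈ 223.815
Since 1.96π²/0.871² ≈ 25.499 > 5.674, all λₙ > 0.
The n=1 mode decays slowest → dominates as t → ∞.
Asymptotic: φ ~ c₁ sin(πx/0.871) e^{-λ₁t} with decay rate λ₁ ≈ 19.825.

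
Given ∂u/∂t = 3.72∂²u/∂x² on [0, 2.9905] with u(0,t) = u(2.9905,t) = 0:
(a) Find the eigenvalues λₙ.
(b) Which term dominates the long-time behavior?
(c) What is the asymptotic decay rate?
Eigenvalues: λₙ = 3.72n²π²/2.9905².
First three modes:
  n=1: λ₁ = 3.72π²/2.9905² ≈ 4.105
  n=2: λ₂ = 14.88π²/2.9905² ≈ 16.422 (4× faster decay)
  n=3: λ₃ = 33.48π²/2.9905² ≈ 36.949 (9× faster decay)
As t → ∞, higher modes decay exponentially faster. The n=1 mode dominates: u ~ c₁ sin(πx/2.9905) e^{-λ₁t}.
Decay rate: λ₁ = 3.72π²/2.9905² ≈ 4.105.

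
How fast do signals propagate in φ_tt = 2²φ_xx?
Speed = 2. Information travels along characteristics x = x₀ ± 2t.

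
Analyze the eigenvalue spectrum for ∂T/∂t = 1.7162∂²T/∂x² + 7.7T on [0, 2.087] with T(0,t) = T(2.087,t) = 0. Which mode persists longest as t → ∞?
Eigenvalues: λₙ = 1.7162n²π²/2.087² - 7.7.
First three modes:
  n=1: λ₁ = 1.7162π²/2.087² - 7.7 ≈ -3.811
  n=2: λ₂ = 6.8648π²/2.087² - 7.7 ≈ 7.855
  n=3: λ₃ = 15.4458π²/2.087² - 7.7 ≈ 27.3
Since 1.7162π²/2.087² ≈ 3.889 < 7.7, λ₁ < 0.
The n=1 mode grows fastest (−λₙ is largest for n=1) → dominates.
Asymptotic: T ~ c₁ sin(πx/2.087) e^{3.811t} (exponential growth at rate −λ₁ ≈ 3.811).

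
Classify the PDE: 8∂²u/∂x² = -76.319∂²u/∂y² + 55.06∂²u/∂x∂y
Rewriting in standard form: 8∂²u/∂x² - 55.06∂²u/∂x∂y + 76.319∂²u/∂y² = 0. A = 8, B = -55.06, C = 76.319. Discriminant B² - 4AC = 589.3956. Since 589.3956 > 0, hyperbolic.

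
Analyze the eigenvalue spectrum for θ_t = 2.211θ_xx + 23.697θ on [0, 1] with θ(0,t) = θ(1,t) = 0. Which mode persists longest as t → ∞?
Eigenvalues: λₙ = 2.211n²π²/1² - 23.697.
First three modes:
  n=1: λ₁ = 2.211π² - 23.697 ≈ -1.875
  n=2: λ₂ = 8.844π² - 23.697 ≈ 63.59
  n=3: λ₃ = 19.899π² - 23.697 ≈ 172.698
Since 2.211π² ≈ 21.822 < 23.697, λ₁ < 0.
The n=1 mode grows fastest (−λₙ is largest for n=1) → dominates.
Asymptotic: θ ~ c₁ sin(πx/1) e^{1.875t} (exponential growth at rate −λ₁ ≈ 1.875).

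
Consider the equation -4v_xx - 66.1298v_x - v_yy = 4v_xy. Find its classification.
Rewriting in standard form: -4v_xx - 4v_xy - v_yy - 66.1298v_x = 0. Parabolic. (A = -4, B = -4, C = -1 gives B² - 4AC = 0.)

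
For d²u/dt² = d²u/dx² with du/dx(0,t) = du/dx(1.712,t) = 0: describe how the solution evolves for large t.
u oscillates about a mean that drifts linearly in t (generically unbounded; no decay). There is no damping, so the nonconstant modes persist as standing waves (energy conserved, no decay). But with Neumann conditions at both ends the constant mode has eigenvalue 0: the spatial mean M(t) of u satisfies M'' = 0, so M(t) = M(0) + M'(0)·t. Unless the initial velocity has zero mean (∫u_t(x,0)dx = 0), the solution grows linearly in t (unbounded, though not exponentially); if it does have zero mean, the solution stays bounded and simply oscillates.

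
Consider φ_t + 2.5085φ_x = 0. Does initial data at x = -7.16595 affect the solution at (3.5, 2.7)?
No. Only data at x = -3.27295 affects (3.5, 2.7). Advection has one-way propagation along characteristics.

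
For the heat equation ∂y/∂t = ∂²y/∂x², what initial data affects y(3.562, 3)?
The entire real line. The heat equation has infinite propagation speed: any initial disturbance instantly affects all points (though exponentially small far away).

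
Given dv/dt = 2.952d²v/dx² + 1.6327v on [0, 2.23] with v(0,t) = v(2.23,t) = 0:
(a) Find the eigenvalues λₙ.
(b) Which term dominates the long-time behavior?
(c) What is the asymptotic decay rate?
Eigenvalues: λₙ = 2.952n²π²/2.23² - 1.6327.
First three modes:
  n=1: λ₁ = 2.952π²/2.23² - 1.6327 ≈ 4.226
  n=2: λ₂ = 11.808π²/2.23² - 1.6327 ≈ 21.802
  n=3: λ₃ = 26.568π²/2.23² - 1.6327 ≈ 51.096
Since 2.952π²/2.23² ≈ 5.859 > 1.6327, all λₙ > 0.
The n=1 mode decays slowest → dominates as t → ∞.
Asymptotic: v ~ c₁ sin(πx/2.23) e^{-λ₁t} with decay rate λ₁ ≈ 4.226.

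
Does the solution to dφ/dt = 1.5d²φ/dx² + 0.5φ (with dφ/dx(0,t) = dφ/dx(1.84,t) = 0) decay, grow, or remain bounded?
φ grows unboundedly. With Neumann BCs the constant mode has diffusion eigenvalue 0, so any r > 0 makes it grow like e^(0.5t); solution grows exponentially.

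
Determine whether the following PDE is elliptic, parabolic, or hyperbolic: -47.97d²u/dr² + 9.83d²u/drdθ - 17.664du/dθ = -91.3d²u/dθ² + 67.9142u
Rewriting in standard form: -47.97d²u/dr² + 9.83d²u/drdθ + 91.3d²u/dθ² - 17.664du/dθ - 67.9142u = 0. Coefficients: A = -47.97, B = 9.83, C = 91.3. B² - 4AC = 17615.2729, which is positive, so the equation is hyperbolic.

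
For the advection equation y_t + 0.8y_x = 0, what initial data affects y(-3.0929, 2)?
A single point: x = -4.6929. The characteristic through (-3.0929, 2) is x - 0.8t = const, so x = -3.0929 - 0.8·2 = -4.6929.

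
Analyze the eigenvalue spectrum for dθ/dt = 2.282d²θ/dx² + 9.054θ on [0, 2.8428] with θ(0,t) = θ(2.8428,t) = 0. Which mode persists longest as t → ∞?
Eigenvalues: λₙ = 2.282n²π²/2.8428² - 9.054.
First three modes:
  n=1: λ₁ = 2.282π²/2.8428² - 9.054 ≈ -6.267
  n=2: λ₂ = 9.128π²/2.8428² - 9.054 ≈ 2.094
  n=3: λ₃ = 20.538π²/2.8428² - 9.054 ≈ 16.028
Since 2.282π²/2.8428² ≈ 2.787 < 9.054, λ₁ < 0.
The n=1 mode grows fastest (−λₙ is largest for n=1) → dominates.
Asymptotic: θ ~ c₁ sin(πx/2.8428) e^{6.267t} (exponential growth at rate −λ₁ ≈ 6.267).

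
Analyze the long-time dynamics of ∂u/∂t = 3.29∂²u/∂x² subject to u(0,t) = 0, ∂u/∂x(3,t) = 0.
Long-time behavior: u → 0. Heat escapes through the Dirichlet boundary.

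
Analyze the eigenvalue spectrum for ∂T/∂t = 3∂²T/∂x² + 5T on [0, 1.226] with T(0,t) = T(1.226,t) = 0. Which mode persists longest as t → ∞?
Eigenvalues: λₙ = 3n²π²/1.226² - 5.
First three modes:
  n=1: λ₁ = 3π²/1.226² - 5 ≈ 14.699
  n=2: λ₂ = 12π²/1.226² - 5 ≈ 73.795
  n=3: λ₃ = 27π²/1.226² - 5 ≈ 172.289
Since 3π²/1.226² ≈ 19.699 > 5, all λₙ > 0.
The n=1 mode decays slowest → dominates as t → ∞.
Asymptotic: T ~ c₁ sin(πx/1.226) e^{-λ₁t} with decay rate λ₁ ≈ 14.699.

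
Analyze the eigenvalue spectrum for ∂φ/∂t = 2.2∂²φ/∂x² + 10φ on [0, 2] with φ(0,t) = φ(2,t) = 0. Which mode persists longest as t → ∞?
Eigenvalues: λₙ = 2.2n²π²/2² - 10.
First three modes:
  n=1: λ₁ = 2.2π²/2² - 10 ≈ -4.572
  n=2: λ₂ = 8.8π²/2² - 10 ≈ 11.713
  n=3: λ₃ = 19.8π²/2² - 10 ≈ 38.855
Since 2.2π²/2² ≈ 5.428 < 10, λ₁ < 0.
The n=1 mode grows fastest (−λₙ is largest for n=1) → dominates.
Asymptotic: φ ~ c₁ sin(πx/2) e^{4.572t} (exponential growth at rate −λ₁ ≈ 4.572).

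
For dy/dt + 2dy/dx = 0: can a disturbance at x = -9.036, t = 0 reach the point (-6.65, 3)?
No. Only data at x = -12.65 affects (-6.65, 3). Advection has one-way propagation along characteristics.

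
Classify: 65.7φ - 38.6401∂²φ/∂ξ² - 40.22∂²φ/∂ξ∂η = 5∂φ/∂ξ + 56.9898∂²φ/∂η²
Rewriting in standard form: -38.6401∂²φ/∂ξ² - 40.22∂²φ/∂ξ∂η - 56.9898∂²φ/∂η² - 5∂φ/∂ξ + 65.7φ = 0. Elliptic (discriminant = -7190.71788392).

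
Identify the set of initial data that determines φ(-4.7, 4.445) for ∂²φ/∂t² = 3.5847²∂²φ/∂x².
Domain of dependence: [-20.6339915, 11.2339915]. Signals travel at speed 3.5847, so data within |x - -4.7| ≤ 3.5847·4.445 = 15.9339915 can reach the point.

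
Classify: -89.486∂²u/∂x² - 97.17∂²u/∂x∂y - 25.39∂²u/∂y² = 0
Hyperbolic (discriminant = 353.81074).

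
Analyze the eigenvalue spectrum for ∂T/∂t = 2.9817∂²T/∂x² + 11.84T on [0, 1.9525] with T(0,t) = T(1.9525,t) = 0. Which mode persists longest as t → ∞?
Eigenvalues: λₙ = 2.9817n²π²/1.9525² - 11.84.
First three modes:
  n=1: λ₁ = 2.9817π²/1.9525² - 11.84 ≈ -4.121
  n=2: λ₂ = 11.9268π²/1.9525² - 11.84 ≈ 19.037
  n=3: λ₃ = 26.8353π²/1.9525² - 11.84 ≈ 57.634
Since 2.9817π²/1.9525² ≈ 7.719 < 11.84, λ₁ < 0.
The n=1 mode grows fastest (−λₙ is largest for n=1) → dominates.
Asymptotic: T ~ c₁ sin(πx/1.9525) e^{4.121t} (exponential growth at rate −λ₁ ≈ 4.121).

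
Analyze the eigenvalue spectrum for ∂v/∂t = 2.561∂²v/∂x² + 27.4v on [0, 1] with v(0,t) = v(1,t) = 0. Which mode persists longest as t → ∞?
Eigenvalues: λₙ = 2.561n²π²/1² - 27.4.
First three modes:
  n=1: λ₁ = 2.561π² - 27.4 ≈ -2.124
  n=2: λ₂ = 10.244π² - 27.4 ≈ 73.704
  n=3: λ₃ = 23.049π² - 27.4 ≈ 200.085
Since 2.561π² ≈ 25.276 < 27.4, λ₁ < 0.
The n=1 mode grows fastest (−λₙ is largest for n=1) → dominates.
Asymptotic: v ~ c₁ sin(πx/1) e^{2.124t} (exponential growth at rate −λ₁ ≈ 2.124).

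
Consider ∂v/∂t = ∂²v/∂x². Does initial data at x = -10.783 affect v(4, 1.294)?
Yes, for any finite x. The heat equation has infinite propagation speed, so all initial data affects all points at any t > 0.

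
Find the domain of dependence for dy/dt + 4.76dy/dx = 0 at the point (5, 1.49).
A single point: x = -2.0924. The characteristic through (5, 1.49) is x - 4.76t = const, so x = 5 - 4.76·1.49 = -2.0924.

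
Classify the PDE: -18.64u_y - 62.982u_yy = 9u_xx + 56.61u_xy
Rewriting in standard form: -9u_xx - 56.61u_xy - 62.982u_yy - 18.64u_y = 0. A = -9, B = -56.61, C = -62.982. Discriminant B² - 4AC = 937.3401. Since 937.3401 > 0, hyperbolic.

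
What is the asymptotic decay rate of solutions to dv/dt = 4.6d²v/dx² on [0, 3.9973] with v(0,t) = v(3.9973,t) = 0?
Eigenvalues: λₙ = 4.6n²π²/3.9973².
First three modes:
  n=1: λ₁ = 4.6π²/3.9973² ≈ 2.841
  n=2: λ₂ = 18.4π²/3.9973² ≈ 11.365 (4× faster decay)
  n=3: λ₃ = 41.4π²/3.9973² ≈ 25.572 (9× faster decay)
As t → ∞, higher modes decay exponentially faster. The n=1 mode dominates: v ~ c₁ sin(πx/3.9973) e^{-λ₁t}.
Decay rate: λ₁ = 4.6π²/3.9973² ≈ 2.841.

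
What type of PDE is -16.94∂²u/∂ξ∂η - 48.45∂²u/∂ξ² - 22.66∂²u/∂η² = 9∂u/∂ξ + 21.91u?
Rewriting in standard form: -48.45∂²u/∂ξ² - 16.94∂²u/∂ξ∂η - 22.66∂²u/∂η² - 9∂u/∂ξ - 21.91u = 0. With A = -48.45, B = -16.94, C = -22.66, the discriminant is -4104.5444. This is an elliptic PDE.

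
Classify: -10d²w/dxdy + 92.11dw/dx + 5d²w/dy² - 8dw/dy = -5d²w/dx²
Rewriting in standard form: 5d²w/dx² - 10d²w/dxdy + 5d²w/dy² + 92.11dw/dx - 8dw/dy = 0. Parabolic (discriminant = 0).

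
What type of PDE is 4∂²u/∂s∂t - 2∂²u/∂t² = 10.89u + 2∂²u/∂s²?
Rewriting in standard form: -2∂²u/∂s² + 4∂²u/∂s∂t - 2∂²u/∂t² - 10.89u = 0. With A = -2, B = 4, C = -2, the discriminant is 0. This is a parabolic PDE.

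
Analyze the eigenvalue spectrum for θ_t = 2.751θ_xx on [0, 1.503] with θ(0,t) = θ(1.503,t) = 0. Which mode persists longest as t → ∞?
Eigenvalues: λₙ = 2.751n²π²/1.503².
First three modes:
  n=1: λ₁ = 2.751π²/1.503² ≈ 12.019
  n=2: λ₂ = 11.004π²/1.503² ≈ 48.076 (4× faster decay)
  n=3: λ₃ = 24.759π²/1.503² ≈ 108.172 (9× faster decay)
As t → ∞, higher modes decay exponentially faster. The n=1 mode dominates: θ ~ c₁ sin(πx/1.503) e^{-λ₁t}.
Decay rate: λ₁ = 2.751π²/1.503² ≈ 12.019.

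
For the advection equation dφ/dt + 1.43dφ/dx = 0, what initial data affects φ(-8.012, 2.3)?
A single point: x = -11.301. The characteristic through (-8.012, 2.3) is x - 1.43t = const, so x = -8.012 - 1.43·2.3 = -11.301.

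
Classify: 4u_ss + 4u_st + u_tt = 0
Parabolic (discriminant = 0).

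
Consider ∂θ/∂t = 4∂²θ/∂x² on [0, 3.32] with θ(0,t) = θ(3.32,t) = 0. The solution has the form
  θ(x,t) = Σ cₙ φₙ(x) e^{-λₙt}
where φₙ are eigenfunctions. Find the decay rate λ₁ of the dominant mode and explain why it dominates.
Eigenvalues: λₙ = 4n²π²/3.32².
First three modes:
  n=1: λ₁ = 4π²/3.32² ≈ 3.582
  n=2: λ₂ = 16π²/3.32² ≈ 14.327 (4× faster decay)
  n=3: λ₃ = 36π²/3.32² ≈ 32.235 (9× faster decay)
As t → ∞, higher modes decay exponentially faster. The n=1 mode dominates: θ ~ c₁ sin(πx/3.32) e^{-λ₁t}.
Decay rate: λ₁ = 4π²/3.32² ≈ 3.582.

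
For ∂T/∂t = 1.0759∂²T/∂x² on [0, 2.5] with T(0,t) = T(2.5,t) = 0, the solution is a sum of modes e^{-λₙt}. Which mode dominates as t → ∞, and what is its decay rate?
Eigenvalues: λₙ = 1.0759n²π²/2.5².
First three modes:
  n=1: λ₁ = 1.0759π²/2.5² ≈ 1.699
  n=2: λ₂ = 4.3036π²/2.5² ≈ 6.796 (4× faster decay)
  n=3: λ₃ = 9.6831π²/2.5² ≈ 15.291 (9× faster decay)
As t → ∞, higher modes decay exponentially faster. The n=1 mode dominates: T ~ c₁ sin(πx/2.5) e^{-λ₁t}.
Decay rate: λ₁ = 1.0759π²/2.5² ≈ 1.699.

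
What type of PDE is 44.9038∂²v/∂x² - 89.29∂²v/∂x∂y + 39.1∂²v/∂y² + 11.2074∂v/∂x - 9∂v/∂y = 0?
With A = 44.9038, B = -89.29, C = 39.1, the discriminant is 949.74978. This is a hyperbolic PDE.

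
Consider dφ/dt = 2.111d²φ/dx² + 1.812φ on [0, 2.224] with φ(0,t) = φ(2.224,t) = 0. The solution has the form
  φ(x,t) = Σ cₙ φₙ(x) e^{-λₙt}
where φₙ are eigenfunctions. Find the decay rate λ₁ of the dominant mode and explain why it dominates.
Eigenvalues: λₙ = 2.111n²π²/2.224² - 1.812.
First three modes:
  n=1: λ₁ = 2.111π²/2.224² - 1.812 ≈ 2.4
  n=2: λ₂ = 8.444π²/2.224² - 1.812 ≈ 15.037
  n=3: λ₃ = 18.999π²/2.224² - 1.812 ≈ 36.099
Since 2.111π²/2.224² ≈ 4.212 > 1.812, all λₙ > 0.
The n=1 mode decays slowest → dominates as t → ∞.
Asymptotic: φ ~ c₁ sin(πx/2.224) e^{-λ₁t} with decay rate λ₁ ≈ 2.4.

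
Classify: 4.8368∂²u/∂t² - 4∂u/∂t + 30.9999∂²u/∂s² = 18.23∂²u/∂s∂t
Rewriting in standard form: 30.9999∂²u/∂s² - 18.23∂²u/∂s∂t + 4.8368∂²u/∂t² - 4∂u/∂t = 0. Elliptic (discriminant = -267.42836528).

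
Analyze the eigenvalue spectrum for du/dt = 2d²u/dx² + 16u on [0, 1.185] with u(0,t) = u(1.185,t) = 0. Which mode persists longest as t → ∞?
Eigenvalues: λₙ = 2n²π²/1.185² - 16.
First three modes:
  n=1: λ₁ = 2π²/1.185² - 16 ≈ -1.943
  n=2: λ₂ = 8π²/1.185² - 16 ≈ 40.228
  n=3: λ₃ = 18π²/1.185² - 16 ≈ 110.513
Since 2π²/1.185² ≈ 14.057 < 16, λ₁ < 0.
The n=1 mode grows fastest (−λₙ is largest for n=1) → dominates.
Asymptotic: u ~ c₁ sin(πx/1.185) e^{1.943t} (exponential growth at rate −λ₁ ≈ 1.943).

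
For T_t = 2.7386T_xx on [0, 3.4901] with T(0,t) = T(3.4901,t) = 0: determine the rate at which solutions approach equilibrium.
Eigenvalues: λₙ = 2.7386n²π²/3.4901².
First three modes:
  n=1: λ₁ = 2.7386π²/3.4901² ≈ 2.219
  n=2: λ₂ = 10.9544π²/3.4901² ≈ 8.876 (4× faster decay)
  n=3: λ₃ = 24.6474π²/3.4901² ≈ 19.971 (9× faster decay)
As t → ∞, higher modes decay exponentially faster. The n=1 mode dominates: T ~ c₁ sin(πx/3.4901) e^{-λ₁t}.
Decay rate: λ₁ = 2.7386π²/3.4901² ≈ 2.219.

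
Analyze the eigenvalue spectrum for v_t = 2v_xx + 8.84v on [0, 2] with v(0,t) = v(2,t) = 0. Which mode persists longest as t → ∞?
Eigenvalues: λₙ = 2n²π²/2² - 8.84.
First three modes:
  n=1: λ₁ = 2π²/2² - 8.84 ≈ -3.905
  n=2: λ₂ = 8π²/2² - 8.84 ≈ 10.899
  n=3: λ₃ = 18π²/2² - 8.84 ≈ 35.573
Since 2π²/2² ≈ 4.935 < 8.84, λ₁ < 0.
The n=1 mode grows fastest (−λₙ is largest for n=1) → dominates.
Asymptotic: v ~ c₁ sin(πx/2) e^{3.905t} (exponential growth at rate −λ₁ ≈ 3.905).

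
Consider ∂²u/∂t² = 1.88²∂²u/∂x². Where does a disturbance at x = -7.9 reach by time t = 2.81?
Domain of influence: [-13.1828, -2.6172]. Data at x = -7.9 spreads outward at speed 1.88.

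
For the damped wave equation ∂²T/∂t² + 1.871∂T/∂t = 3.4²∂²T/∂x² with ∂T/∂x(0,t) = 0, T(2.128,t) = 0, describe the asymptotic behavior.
T → 0. Damping (γ=1.871) dissipates energy; oscillations decay exponentially.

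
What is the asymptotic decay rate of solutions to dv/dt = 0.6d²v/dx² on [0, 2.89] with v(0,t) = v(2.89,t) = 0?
Eigenvalues: λₙ = 0.6n²π²/2.89².
First three modes:
  n=1: λ₁ = 0.6π²/2.89² ≈ 0.709
  n=2: λ₂ = 2.4π²/2.89² ≈ 2.836 (4× faster decay)
  n=3: λ₃ = 5.4π²/2.89² ≈ 6.381 (9× faster decay)
As t → ∞, higher modes decay exponentially faster. The n=1 mode dominates: v ~ c₁ sin(πx/2.89) e^{-λ₁t}.
Decay rate: λ₁ = 0.6π²/2.89² ≈ 0.709.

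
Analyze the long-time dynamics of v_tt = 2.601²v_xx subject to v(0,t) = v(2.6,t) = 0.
Long-time behavior: v oscillates (no decay). Energy is conserved; the solution oscillates indefinitely as standing waves.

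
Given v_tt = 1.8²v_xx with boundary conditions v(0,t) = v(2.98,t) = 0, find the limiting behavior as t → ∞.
v oscillates (no decay). Energy is conserved; the solution oscillates indefinitely as standing waves.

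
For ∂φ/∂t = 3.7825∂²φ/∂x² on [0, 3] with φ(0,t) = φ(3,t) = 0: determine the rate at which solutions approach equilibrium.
Eigenvalues: λₙ = 3.7825n²π²/3².
First three modes:
  n=1: λ₁ = 3.7825π²/3² ≈ 4.148
  n=2: λ₂ = 15.13π²/3² ≈ 16.592 (4× faster decay)
  n=3: λ₃ = 34.0425π²/3² ≈ 37.332 (9× faster decay)
As t → ∞, higher modes decay exponentially faster. The n=1 mode dominates: φ ~ c₁ sin(πx/3) e^{-λ₁t}.
Decay rate: λ₁ = 3.7825π²/3² ≈ 4.148.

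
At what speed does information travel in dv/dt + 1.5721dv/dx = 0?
Speed = 1.5721. Information travels along x - 1.5721t = const (rightward).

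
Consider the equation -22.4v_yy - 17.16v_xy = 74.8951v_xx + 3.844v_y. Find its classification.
Rewriting in standard form: -74.8951v_xx - 17.16v_xy - 22.4v_yy - 3.844v_y = 0. Elliptic. (A = -74.8951, B = -17.16, C = -22.4 gives B² - 4AC = -6416.13536.)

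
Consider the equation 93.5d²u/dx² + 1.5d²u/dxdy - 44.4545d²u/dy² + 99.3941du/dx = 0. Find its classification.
Hyperbolic. (A = 93.5, B = 1.5, C = -44.4545 gives B² - 4AC = 16628.233.)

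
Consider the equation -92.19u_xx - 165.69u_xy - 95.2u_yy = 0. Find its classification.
Elliptic. (A = -92.19, B = -165.69, C = -95.2 gives B² - 4AC = -7652.7759.)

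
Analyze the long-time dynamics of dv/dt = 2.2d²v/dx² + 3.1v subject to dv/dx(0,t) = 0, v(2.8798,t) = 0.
Long-time behavior: v grows unboundedly. Reaction dominates diffusion (r=3.1 > κπ²/(4L²)≈0.65); solution grows exponentially.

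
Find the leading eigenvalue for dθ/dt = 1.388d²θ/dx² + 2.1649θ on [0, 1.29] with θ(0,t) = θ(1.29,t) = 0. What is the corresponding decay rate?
Eigenvalues: λₙ = 1.388n²π²/1.29² - 2.1649.
First three modes:
  n=1: λ₁ = 1.388π²/1.29² - 2.1649 ≈ 6.067
  n=2: λ₂ = 5.552π²/1.29² - 2.1649 ≈ 30.763
  n=3: λ₃ = 12.492π²/1.29² - 2.1649 ≈ 71.924
Since 1.388π²/1.29² ≈ 8.232 > 2.1649, all λₙ > 0.
The n=1 mode decays slowest → dominates as t → ∞.
Asymptotic: θ ~ c₁ sin(πx/1.29) e^{-λ₁t} with decay rate λ₁ ≈ 6.067.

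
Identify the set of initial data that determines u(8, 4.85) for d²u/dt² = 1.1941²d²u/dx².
Domain of dependence: [2.208615, 13.791385]. Signals travel at speed 1.1941, so data within |x - 8| ≤ 1.1941·4.85 = 5.791385 can reach the point.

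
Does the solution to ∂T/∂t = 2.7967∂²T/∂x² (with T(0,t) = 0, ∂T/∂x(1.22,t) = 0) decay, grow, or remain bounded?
T → 0. Heat escapes through the Dirichlet boundary.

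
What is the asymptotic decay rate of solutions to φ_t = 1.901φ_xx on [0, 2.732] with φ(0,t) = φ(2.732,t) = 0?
Eigenvalues: λₙ = 1.901n²π²/2.732².
First three modes:
  n=1: λ₁ = 1.901π²/2.732² ≈ 2.514
  n=2: λ₂ = 7.604π²/2.732² ≈ 10.055 (4× faster decay)
  n=3: λ₃ = 17.109π²/2.732² ≈ 22.624 (9× faster decay)
As t → ∞, higher modes decay exponentially faster. The n=1 mode dominates: φ ~ c₁ sin(πx/2.732) e^{-λ₁t}.
Decay rate: λ₁ = 1.901π²/2.732² ≈ 2.514.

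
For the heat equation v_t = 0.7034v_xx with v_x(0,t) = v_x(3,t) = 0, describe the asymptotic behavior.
v → constant (steady state). Heat is conserved (no flux at boundaries); solution approaches the spatial average.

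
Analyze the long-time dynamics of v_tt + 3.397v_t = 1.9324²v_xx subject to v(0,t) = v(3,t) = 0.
Long-time behavior: v → 0. Damping (γ=3.397) dissipates energy; oscillations decay exponentially.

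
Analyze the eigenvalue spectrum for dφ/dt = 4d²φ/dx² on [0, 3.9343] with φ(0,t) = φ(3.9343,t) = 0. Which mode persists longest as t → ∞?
Eigenvalues: λₙ = 4n²π²/3.9343².
First three modes:
  n=1: λ₁ = 4π²/3.9343² ≈ 2.55
  n=2: λ₂ = 16π²/3.9343² ≈ 10.202 (4× faster decay)
  n=3: λ₃ = 36π²/3.9343² ≈ 22.954 (9× faster decay)
As t → ∞, higher modes decay exponentially faster. The n=1 mode dominates: φ ~ c₁ sin(πx/3.9343) e^{-λ₁t}.
Decay rate: λ₁ = 4π²/3.9343² ≈ 2.55.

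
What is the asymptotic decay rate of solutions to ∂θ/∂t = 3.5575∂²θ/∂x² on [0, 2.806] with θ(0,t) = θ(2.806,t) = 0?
Eigenvalues: λₙ = 3.5575n²π²/2.806².
First three modes:
  n=1: λ₁ = 3.5575π²/2.806² ≈ 4.459
  n=2: λ₂ = 14.23π²/2.806² ≈ 17.837 (4× faster decay)
  n=3: λ₃ = 32.0175π²/2.806² ≈ 40.134 (9× faster decay)
As t → ∞, higher modes decay exponentially faster. The n=1 mode dominates: θ ~ c₁ sin(πx/2.806) e^{-λ₁t}.
Decay rate: λ₁ = 3.5575π²/2.806² ≈ 4.459.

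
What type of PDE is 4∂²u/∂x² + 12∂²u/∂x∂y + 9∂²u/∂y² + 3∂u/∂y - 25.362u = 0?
With A = 4, B = 12, C = 9, the discriminant is 0. This is a parabolic PDE.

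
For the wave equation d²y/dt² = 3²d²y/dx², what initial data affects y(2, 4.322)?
Domain of dependence: [-10.966, 14.966]. Signals travel at speed 3, so data within |x - 2| ≤ 3·4.322 = 12.966 can reach the point.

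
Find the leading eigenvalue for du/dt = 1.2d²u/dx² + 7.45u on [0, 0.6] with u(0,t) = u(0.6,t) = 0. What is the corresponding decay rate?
Eigenvalues: λₙ = 1.2n²π²/0.6² - 7.45.
First three modes:
  n=1: λ₁ = 1.2π²/0.6² - 7.45 ≈ 25.449
  n=2: λ₂ = 4.8π²/0.6² - 7.45 ≈ 124.145
  n=3: λ₃ = 10.8π²/0.6² - 7.45 ≈ 288.638
Since 1.2π²/0.6² ≈ 32.899 > 7.45, all λₙ > 0.
The n=1 mode decays slowest → dominates as t → ∞.
Asymptotic: u ~ c₁ sin(πx/0.6) e^{-λ₁t} with decay rate λ₁ ≈ 25.449.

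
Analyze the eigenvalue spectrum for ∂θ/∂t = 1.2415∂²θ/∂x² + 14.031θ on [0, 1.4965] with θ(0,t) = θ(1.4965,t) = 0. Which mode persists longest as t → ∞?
Eigenvalues: λₙ = 1.2415n²π²/1.4965² - 14.031.
First three modes:
  n=1: λ₁ = 1.2415π²/1.4965² - 14.031 ≈ -8.56
  n=2: λ₂ = 4.966π²/1.4965² - 14.031 ≈ 7.854
  n=3: λ₃ = 11.1735π²/1.4965² - 14.031 ≈ 35.211
Since 1.2415π²/1.4965² ≈ 5.471 < 14.031, λ₁ < 0.
The n=1 mode grows fastest (−λₙ is largest for n=1) → dominates.
Asymptotic: θ ~ c₁ sin(πx/1.4965) e^{8.56t} (exponential growth at rate −λ₁ ≈ 8.56).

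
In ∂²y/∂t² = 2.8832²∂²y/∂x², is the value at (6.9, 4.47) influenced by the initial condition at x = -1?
Yes. The domain of dependence is [-5.987904, 19.787904], and -1 ∈ [-5.987904, 19.787904].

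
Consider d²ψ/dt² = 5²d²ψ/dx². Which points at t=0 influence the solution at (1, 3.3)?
Domain of dependence: [-15.5, 17.5]. Signals travel at speed 5, so data within |x - 1| ≤ 5·3.3 = 16.5 can reach the point.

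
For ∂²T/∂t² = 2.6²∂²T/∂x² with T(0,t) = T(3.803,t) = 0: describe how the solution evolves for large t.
T oscillates (no decay). Energy is conserved; the solution oscillates indefinitely as standing waves.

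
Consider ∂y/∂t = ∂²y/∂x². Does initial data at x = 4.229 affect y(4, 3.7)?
Yes, for any finite x. The heat equation has infinite propagation speed, so all initial data affects all points at any t > 0.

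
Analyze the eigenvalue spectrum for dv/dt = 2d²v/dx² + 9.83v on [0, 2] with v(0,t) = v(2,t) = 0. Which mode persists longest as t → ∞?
Eigenvalues: λₙ = 2n²π²/2² - 9.83.
First three modes:
  n=1: λ₁ = 2π²/2² - 9.83 ≈ -4.895
  n=2: λ₂ = 8π²/2² - 9.83 ≈ 9.909
  n=3: λ₃ = 18π²/2² - 9.83 ≈ 34.583
Since 2π²/2² ≈ 4.935 < 9.83, λ₁ < 0.
The n=1 mode grows fastest (−λₙ is largest for n=1) → dominates.
Asymptotic: v ~ c₁ sin(πx/2) e^{4.895t} (exponential growth at rate −λ₁ ≈ 4.895).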